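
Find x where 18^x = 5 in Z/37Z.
31

Baby-step giant-step with step n = ⌈√37⌉ = 7.
Baby steps 18^j mod 37 (j:value) for j=0..6: 0:1, 1:18, 2:28, 3:23, 4:7, 5:15, 6:11.
Giant-step multiplier: 18^(-7) ≡ 18^(36-7) = 18^29 ≡ 20 (mod 37).
Giant steps γ_i = 5·20^i mod 37: γ_0=5, γ_1=26, γ_2=2, γ_3=3, γ_4=23 (in table at j=3).
x = i·n + j = 4·7 + 3 = 31.
Check: 18^31 ≡ 5 (mod 37).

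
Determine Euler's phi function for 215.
168

215 = 5 × 43
φ(n) = n × ∏(1 - 1/p) for each prime p dividing n
φ(215) = 215 × (1 - 1/5) × (1 - 1/43) = 168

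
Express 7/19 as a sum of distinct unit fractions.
1/3 + 1/29 + 1/1653

Greedy algorithm:
7/19: ceiling(19/7) = 3, use 1/3
2/57: ceiling(57/2) = 29, use 1/29
1/1653: ceiling(1653/1) = 1653, use 1/1653
Result: 7/19 = 1/3 + 1/29 + 1/1653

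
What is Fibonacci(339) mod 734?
672

Matrix identity: Q^n = [[F_(n+1), F_n], [F_n, F_(n-1)]] with Q = [[1,1],[1,0]].
n = 339 = 101010011₂. Square-and-multiply, entries mod 734:
Q^1 = [[1,1],[1,0]]
Q^2 = (Q^1)² = [[2,1],[1,1]]
Q^5 = (Q^2)²·Q = [[8,5],[5,3]]
Q^10 = (Q^5)² = [[89,55],[55,34]]
Q^21 = (Q^10)²·Q = [[95,670],[670,159]]
Q^42 = (Q^21)² = [[643,626],[626,17]]
Q^84 = (Q^42)² = [[127,652],[652,209]]
Q^169 = (Q^84)²·Q = [[439,99],[99,340]]
Q^339 = (Q^169)²·Q = [[723,672],[672,51]]
F_339 mod 734 = Q^339[0][1] = 672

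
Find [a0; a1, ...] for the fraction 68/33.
[2; 16, 2]

Euclidean algorithm steps:
68 = 2 × 33 + 2
33 = 16 × 2 + 1
2 = 2 × 1 + 0
Continued fraction: [2; 16, 2]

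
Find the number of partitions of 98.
150198136

p(n) counts ways to write n as a sum of positive integers (order ignored).
Euler's pentagonal recurrence: p(k) = p(k-1) + p(k-2) - p(k-5) - p(k-7) + p(k-12) + p(k-15) - ... (offsets j(3j∓1)/2, signs ++--, p(0)=1, p(<0)=0).
DP table for k = 0..97: p(0)=1, p(1)=1, p(2)=2, p(3)=3, p(4)=5, p(5)=7, p(6)=11, p(7)=15, p(8)=22, p(9)=30, p(10)=42, p(11)=56, p(12)=77, p(13)=101, p(14)=135, p(15)=176, p(16)=231, p(17)=297, p(18)=385, p(19)=490, p(20)=627, p(21)=792, p(22)=1002, p(23)=1255, p(24)=1575, p(25)=1958, p(26)=2436, p(27)=3010, p(28)=3718, p(29)=4565, p(30)=5604, p(31)=6842, p(32)=8349, p(33)=10143, p(34)=12310, p(35)=14883, p(36)=17977, p(37)=21637, p(38)=26015, p(39)=31185, p(40)=37338, p(41)=44583, p(42)=53174, p(43)=63261, p(44)=75175, p(45)=89134, p(46)=105558, p(47)=124754, p(48)=147273, p(49)=173525, p(50)=204226, p(51)=239943, p(52)=281589, p(53)=329931, p(54)=386155, p(55)=451276, p(56)=526823, p(57)=614154, p(58)=715220, p(59)=831820, p(60)=966467, p(61)=1121505, p(62)=1300156, p(63)=1505499, p(64)=1741630, p(65)=2012558, p(66)=2323520, p(67)=2679689, p(68)=3087735, p(69)=3554345, p(70)=4087968, p(71)=4697205, p(72)=5392783, p(73)=6185689, p(74)=7089500, p(75)=8118264, p(76)=9289091, p(77)=10619863, p(78)=12132164, p(79)=13848650, p(80)=15796476, p(81)=18004327, p(82)=20506255, p(83)=23338469, p(84)=26543660, p(85)=30167357, p(86)=34262962, p(87)=38887673, p(88)=44108109, p(89)=49995925, p(90)=56634173, p(91)=64112359, p(92)=72533807, p(93)=82010177, p(94)=92669720, p(95)=104651419, p(96)=118114304, p(97)=133230930.
Final step: p(98) = p(97) + p(96) - p(93) - p(91) + p(86) + p(83) - p(76) - p(72) + p(63) + p(58) - p(47) - p(41) + p(28) + p(21) - p(6)
= 133230930 + 118114304 - 82010177 - 64112359 + 34262962 + 23338469 - 9289091 - 5392783 + 1505499 + 715220 - 124754 - 44583 + 3718 + 792 - 11
= 150198136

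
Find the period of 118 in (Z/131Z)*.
130

131 is prime, so ord(118) divides φ(131) = 130.
Divisors of 130: 1, 2, 5, 10, 13, 26, 65, 130.
Repeated squaring: 118^1 ≡ 118, 118^2 ≡ 38, 118^4 ≡ 3, 118^8 ≡ 9, 118^16 ≡ 81, 118^32 ≡ 11, 118^64 ≡ 121, 118^128 ≡ 100 (mod 131).
Test 118^d mod 131 for each divisor d in increasing order:
118^1 ≡ 118
118^2 ≡ 38
118^5 = 118^4·118^1 ≡ 92
118^10 = 118^8·118^2 ≡ 80
118^13 = 118^8·118^4·118^1 ≡ 42
118^26 = 118^16·118^8·118^2 ≡ 61
118^65 = 118^64·118^1 ≡ 130
118^130 = 118^128·118^2 ≡ 1  ← first divisor giving 1
The order is 130.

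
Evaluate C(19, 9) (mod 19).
0

Using Lucas' theorem:
Write n=19 and k=9 in base 19:
n in base 19: [1, 0]
k in base 19: [0, 9]
C(19,9) mod 19 = ∏ C(n_i, k_i) mod 19
Digit binomials (mod 19): C(1,0) = 1; C(0,9) = 0 (k_i > n_i)
Product: 1 × 0 = 0 ≡ 0 (mod 19)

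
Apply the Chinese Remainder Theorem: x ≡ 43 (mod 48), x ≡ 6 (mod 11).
523

Using Chinese Remainder Theorem:
M = 48 × 11 = 528
M1 = 11, M2 = 48
y1 = 11^(-1) mod 48 = 35
y2 = 48^(-1) mod 11 = 3
x = (43×11×35 + 6×48×3) mod 528 = 523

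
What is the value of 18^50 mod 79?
10

Repeated squaring. Binary of 50 = 110010.
18^1 ≡ 18 (mod 79); 18^2 ≡ 8 (mod 79); 18^4 ≡ 64 (mod 79); 18^8 ≡ 67 (mod 79); 18^16 ≡ 65 (mod 79); 18^32 ≡ 38 (mod 79)
18^50 = 18^2 × 18^16 × 18^32 ≡ 10 (mod 79)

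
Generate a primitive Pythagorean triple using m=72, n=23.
(4655, 3312, 5713)

Euclid's formula: a = m² - n², b = 2mn, c = m² + n²
m = 72, n = 23
a = 72² - 23² = 5184 - 529 = 4655
b = 2 × 72 × 23 = 3312
c = 72² + 23² = 5184 + 529 = 5713
Verification: 4655² + 3312² = 21669025 + 10969344 = 32638369 = 5713² ✓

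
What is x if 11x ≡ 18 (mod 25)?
x ≡ 13 (mod 25)

gcd(11, 25) = 1, which divides 18, so solutions exist.
Find 11^(-1) mod 25 by the extended Euclidean algorithm:
25 = 2 × 11 + 3  ⟹  3 = (1)·25 + (-2)·11
11 = 3 × 3 + 2  ⟹  2 = (-3)·25 + (7)·11
3 = 1 × 2 + 1  ⟹  1 = (4)·25 + (-9)·11
So (-9)·11 ≡ 1 (mod 25), i.e. 11^(-1) ≡ -9 ≡ 16 (mod 25).
x ≡ 16 × 18 = 288 ≡ 13 (mod 25).
Check: 11 × 13 = 143 ≡ 18 (mod 25).
Unique solution: x ≡ 13 (mod 25)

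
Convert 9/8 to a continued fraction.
[1; 8]

Euclidean algorithm steps:
9 = 1 × 8 + 1
8 = 8 × 1 + 0
Continued fraction: [1; 8]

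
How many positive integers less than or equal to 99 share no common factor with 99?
60

99 = 3^2 × 11
φ(n) = n × ∏(1 - 1/p) for each prime p dividing n
φ(99) = 99 × (1 - 1/3) × (1 - 1/11) = 60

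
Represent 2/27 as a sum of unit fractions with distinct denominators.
1/14 + 1/378

Greedy algorithm:
2/27: ceiling(27/2) = 14, use 1/14
1/378: ceiling(378/1) = 378, use 1/378
Result: 2/27 = 1/14 + 1/378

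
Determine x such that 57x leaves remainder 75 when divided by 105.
x ≡ 5 (mod 35)

gcd(57, 105) = 3, which divides 75, so solutions exist.
Divide through by 3: 19x ≡ 25 (mod 35).
Find 19^(-1) mod 35 by the extended Euclidean algorithm:
35 = 1 × 19 + 16  ⟹  16 = (1)·35 + (-1)·19
19 = 1 × 16 + 3  ⟹  3 = (-1)·35 + (2)·19
16 = 5 × 3 + 1  ⟹  1 = (6)·35 + (-11)·19
So (-11)·19 ≡ 1 (mod 35), i.e. 19^(-1) ≡ -11 ≡ 24 (mod 35).
x ≡ 24 × 25 = 600 ≡ 5 (mod 35).
Check: 57 × 5 = 285 ≡ 75 (mod 105).
x ≡ 5 (mod 35), giving 3 solutions mod 105.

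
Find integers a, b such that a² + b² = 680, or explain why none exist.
2² + 26² (a=2, b=26)

Factorization: 680 = 2^3 × 5 × 17
By Fermat: n is sum of two squares iff every prime p ≡ 3 (mod 4) appears to even power.
All primes ≡ 3 (mod 4) appear to even power.
Search a = 0, 1, 2, … for 680 - a² a perfect square: first hit at a = 2: 680 - 4 = 676 = 26².
680 = 2² + 26² = 4 + 676 ✓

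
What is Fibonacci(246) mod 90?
8

Matrix identity: Q^n = [[F_(n+1), F_n], [F_n, F_(n-1)]] with Q = [[1,1],[1,0]].
n = 246 = 11110110₂. Square-and-multiply, entries mod 90:
Q^1 = [[1,1],[1,0]]
Q^3 = (Q^1)²·Q = [[3,2],[2,1]]
Q^7 = (Q^3)²·Q = [[21,13],[13,8]]
Q^15 = (Q^7)²·Q = [[87,70],[70,17]]
Q^30 = (Q^15)² = [[49,80],[80,59]]
Q^61 = (Q^30)²·Q = [[71,71],[71,0]]
Q^123 = (Q^61)²·Q = [[3,2],[2,1]]
Q^246 = (Q^123)² = [[13,8],[8,5]]
F_246 mod 90 = Q^246[0][1] = 8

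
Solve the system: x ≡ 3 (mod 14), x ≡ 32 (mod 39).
227

Using Chinese Remainder Theorem:
M = 14 × 39 = 546
M1 = 39, M2 = 14
y1 = 39^(-1) mod 14 = 9
y2 = 14^(-1) mod 39 = 14
x = (3×39×9 + 32×14×14) mod 546 = 227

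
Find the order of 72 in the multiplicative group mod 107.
106

107 is prime, so ord(72) divides φ(107) = 106.
Divisors of 106: 1, 2, 53, 106.
Repeated squaring: 72^1 ≡ 72, 72^2 ≡ 48, 72^4 ≡ 57, 72^8 ≡ 39, 72^16 ≡ 23, 72^32 ≡ 101, 72^64 ≡ 36 (mod 107).
Test 72^d mod 107 for each divisor d in increasing order:
72^1 ≡ 72
72^2 ≡ 48
72^53 = 72^32·72^16·72^4·72^1 ≡ 106
72^106 = 72^64·72^32·72^8·72^2 ≡ 1  ← first divisor giving 1
The order is 106.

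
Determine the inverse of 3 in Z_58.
39

gcd(3, 58) = 1, so the inverse exists.
Extended Euclidean algorithm on (58, 3):
58 = 19 × 3 + 1  ⟹  1 = (1)·58 + (-19)·3
So (-19)·3 ≡ 1 (mod 58), i.e. 3^(-1) ≡ -19 ≡ 39 (mod 58).
Check: 3 × 39 = 117 ≡ 1 (mod 58)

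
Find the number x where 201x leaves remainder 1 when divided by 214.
181

gcd(201, 214) = 1, so the inverse exists.
Extended Euclidean algorithm on (214, 201):
214 = 1 × 201 + 13  ⟹  13 = (1)·214 + (-1)·201
201 = 15 × 13 + 6  ⟹  6 = (-15)·214 + (16)·201
13 = 2 × 6 + 1  ⟹  1 = (31)·214 + (-33)·201
So (-33)·201 ≡ 1 (mod 214), i.e. 201^(-1) ≡ -33 ≡ 181 (mod 214).
Check: 201 × 181 = 36381 ≡ 1 (mod 214)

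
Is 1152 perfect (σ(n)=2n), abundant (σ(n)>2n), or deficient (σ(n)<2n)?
abundant

Proper divisors of 1152: sum = 1 + 2 + 3 + 4 + 6 + 8 + 9 + 12 + ... + 192 + 288 + 384 + 576 (23 divisors) = 2163
Since 2163 > 1152, 1152 is abundant.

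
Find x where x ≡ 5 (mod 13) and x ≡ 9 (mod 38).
161

Using Chinese Remainder Theorem:
M = 13 × 38 = 494
M1 = 38, M2 = 13
y1 = 38^(-1) mod 13 = 12
y2 = 13^(-1) mod 38 = 3
x = (5×38×12 + 9×13×3) mod 494 = 161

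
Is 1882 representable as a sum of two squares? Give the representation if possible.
19² + 39² (a=19, b=39)

Factorization: 1882 = 2 × 941
By Fermat: n is sum of two squares iff every prime p ≡ 3 (mod 4) appears to even power.
All primes ≡ 3 (mod 4) appear to even power.
Search a = 0, 1, 2, … for 1882 - a² a perfect square: first hit at a = 19: 1882 - 361 = 1521 = 39².
1882 = 19² + 39² = 361 + 1521 ✓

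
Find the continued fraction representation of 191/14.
[13; 1, 1, 1, 4]

Euclidean algorithm steps:
191 = 13 × 14 + 9
14 = 1 × 9 + 5
9 = 1 × 5 + 4
5 = 1 × 4 + 1
4 = 4 × 1 + 0
Continued fraction: [13; 1, 1, 1, 4]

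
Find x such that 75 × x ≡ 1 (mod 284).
231

gcd(75, 284) = 1, so the inverse exists.
Extended Euclidean algorithm on (284, 75):
284 = 3 × 75 + 59  ⟹  59 = (1)·284 + (-3)·75
75 = 1 × 59 + 16  ⟹  16 = (-1)·284 + (4)·75
59 = 3 × 16 + 11  ⟹  11 = (4)·284 + (-15)·75
16 = 1 × 11 + 5  ⟹  5 = (-5)·284 + (19)·75
11 = 2 × 5 + 1  ⟹  1 = (14)·284 + (-53)·75
So (-53)·75 ≡ 1 (mod 284), i.e. 75^(-1) ≡ -53 ≡ 231 (mod 284).
Check: 75 × 231 = 17325 ≡ 1 (mod 284)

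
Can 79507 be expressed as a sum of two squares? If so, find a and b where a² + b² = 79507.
Not possible

Factorization: 79507 = 43^3
By Fermat: n is sum of two squares iff every prime p ≡ 3 (mod 4) appears to even power.
Prime(s) ≡ 3 (mod 4) with odd exponent: [(43, 3)]
Therefore 79507 cannot be expressed as a² + b².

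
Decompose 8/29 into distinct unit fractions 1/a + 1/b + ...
1/4 + 1/39 + 1/4524

Greedy algorithm:
8/29: ceiling(29/8) = 4, use 1/4
3/116: ceiling(116/3) = 39, use 1/39
1/4524: ceiling(4524/1) = 4524, use 1/4524
Result: 8/29 = 1/4 + 1/39 + 1/4524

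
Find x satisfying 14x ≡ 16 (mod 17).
x ≡ 6 (mod 17)

gcd(14, 17) = 1, which divides 16, so solutions exist.
Find 14^(-1) mod 17 by the extended Euclidean algorithm:
17 = 1 × 14 + 3  ⟹  3 = (1)·17 + (-1)·14
14 = 4 × 3 + 2  ⟹  2 = (-4)·17 + (5)·14
3 = 1 × 2 + 1  ⟹  1 = (5)·17 + (-6)·14
So (-6)·14 ≡ 1 (mod 17), i.e. 14^(-1) ≡ -6 ≡ 11 (mod 17).
x ≡ 11 × 16 = 176 ≡ 6 (mod 17).
Check: 14 × 6 = 84 ≡ 16 (mod 17).
Unique solution: x ≡ 6 (mod 17)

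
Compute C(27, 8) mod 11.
0

Using Lucas' theorem:
Write n=27 and k=8 in base 11:
n in base 11: [2, 5]
k in base 11: [0, 8]
C(27,8) mod 11 = ∏ C(n_i, k_i) mod 11
Digit binomials (mod 11): C(2,0) = 1; C(5,8) = 0 (k_i > n_i)
Product: 1 × 0 = 0 ≡ 0 (mod 11)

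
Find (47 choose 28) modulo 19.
2

Using Lucas' theorem:
Write n=47 and k=28 in base 19:
n in base 19: [2, 9]
k in base 19: [1, 9]
C(47,28) mod 19 = ∏ C(n_i, k_i) mod 19
Digit binomials (mod 19): C(2,1) = 2; C(9,9) = 1
Product: 2 × 1 = 2 ≡ 2 (mod 19)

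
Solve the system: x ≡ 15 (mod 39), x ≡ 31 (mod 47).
1770

Using Chinese Remainder Theorem:
M = 39 × 47 = 1833
M1 = 47, M2 = 39
y1 = 47^(-1) mod 39 = 5
y2 = 39^(-1) mod 47 = 41
x = (15×47×5 + 31×39×41) mod 1833 = 1770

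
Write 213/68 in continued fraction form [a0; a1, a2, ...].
[3; 7, 1, 1, 4]

Euclidean algorithm steps:
213 = 3 × 68 + 9
68 = 7 × 9 + 5
9 = 1 × 5 + 4
5 = 1 × 4 + 1
4 = 4 × 1 + 0
Continued fraction: [3; 7, 1, 1, 4]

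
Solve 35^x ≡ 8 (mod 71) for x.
32

Baby-step giant-step with step n = ⌈√71⌉ = 9.
Baby steps 35^j mod 71 (j:value) for j=0..8: 0:1, 1:35, 2:18, 3:62, 4:40, 5:51, 6:10, 7:66, 8:38.
Giant-step multiplier: 35^(-9) ≡ 35^(70-9) = 35^61 ≡ 56 (mod 71).
Giant steps γ_i = 8·56^i mod 71: γ_0=8, γ_1=22, γ_2=25, γ_3=51 (in table at j=5).
x = i·n + j = 3·9 + 5 = 32.
Check: 35^32 ≡ 8 (mod 71).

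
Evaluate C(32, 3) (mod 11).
10

Using Lucas' theorem:
Write n=32 and k=3 in base 11:
n in base 11: [2, 10]
k in base 11: [0, 3]
C(32,3) mod 11 = ∏ C(n_i, k_i) mod 11
Digit binomials (mod 11): C(2,0) = 1; C(10,3) = 120 ≡ 10
Product: 1 × 10 = 10 ≡ 10 (mod 11)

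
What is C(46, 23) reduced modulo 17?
12

Using Lucas' theorem:
Write n=46 and k=23 in base 17:
n in base 17: [2, 12]
k in base 17: [1, 6]
C(46,23) mod 17 = ∏ C(n_i, k_i) mod 17
Digit binomials (mod 17): C(2,1) = 2; C(12,6) = 924 ≡ 6
Product: 2 × 6 = 12 ≡ 12 (mod 17)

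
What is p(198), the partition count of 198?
3345365983698

p(n) counts ways to write n as a sum of positive integers (order ignored).
Euler's pentagonal recurrence: p(k) = p(k-1) + p(k-2) - p(k-5) - p(k-7) + p(k-12) + p(k-15) - ... (offsets j(3j∓1)/2, signs ++--, p(0)=1, p(<0)=0).
DP table for k = 0..197: p(0)=1, p(1)=1, p(2)=2, p(3)=3, p(4)=5, p(5)=7, p(6)=11, p(7)=15, p(8)=22, p(9)=30, p(10)=42, p(11)=56, p(12)=77, p(13)=101, p(14)=135, p(15)=176, p(16)=231, p(17)=297, p(18)=385, p(19)=490, p(20)=627, p(21)=792, p(22)=1002, p(23)=1255, p(24)=1575, p(25)=1958, p(26)=2436, p(27)=3010, p(28)=3718, p(29)=4565, p(30)=5604, p(31)=6842, p(32)=8349, p(33)=10143, p(34)=12310, p(35)=14883, p(36)=17977, p(37)=21637, p(38)=26015, p(39)=31185, p(40)=37338, p(41)=44583, p(42)=53174, p(43)=63261, p(44)=75175, p(45)=89134, p(46)=105558, p(47)=124754, p(48)=147273, p(49)=173525, p(50)=204226, p(51)=239943, p(52)=281589, p(53)=329931, p(54)=386155, p(55)=451276, p(56)=526823, p(57)=614154, p(58)=715220, p(59)=831820, p(60)=966467, p(61)=1121505, p(62)=1300156, p(63)=1505499, p(64)=1741630, p(65)=2012558, p(66)=2323520, p(67)=2679689, p(68)=3087735, p(69)=3554345, p(70)=4087968, p(71)=4697205, p(72)=5392783, p(73)=6185689, p(74)=7089500, p(75)=8118264, p(76)=9289091, p(77)=10619863, p(78)=12132164, p(79)=13848650, p(80)=15796476, p(81)=18004327, p(82)=20506255, p(83)=23338469, p(84)=26543660, p(85)=30167357, p(86)=34262962, p(87)=38887673, p(88)=44108109, p(89)=49995925, p(90)=56634173, p(91)=64112359, p(92)=72533807, p(93)=82010177, p(94)=92669720, p(95)=104651419, p(96)=118114304, p(97)=133230930, p(98)=150198136, p(99)=169229875, p(100)=190569292, p(101)=214481126, p(102)=241265379, p(103)=271248950, p(104)=304801365, p(105)=342325709, p(106)=384276336, p(107)=431149389, p(108)=483502844, p(109)=541946240, p(110)=607163746, p(111)=679903203, p(112)=761002156, p(113)=851376628, p(114)=952050665, p(115)=1064144451, p(116)=1188908248, p(117)=1327710076, p(118)=1482074143, p(119)=1653668665, p(120)=1844349560, p(121)=2056148051, p(122)=2291320912, p(123)=2552338241, p(124)=2841940500, p(125)=3163127352, p(126)=3519222692, p(127)=3913864295, p(128)=4351078600, p(129)=4835271870, p(130)=5371315400, p(131)=5964539504, p(132)=6620830889, p(133)=7346629512, p(134)=8149040695, p(135)=9035836076, p(136)=10015581680, p(137)=11097645016, p(138)=12292341831, p(139)=13610949895, p(140)=15065878135, p(141)=16670689208, p(142)=18440293320, p(143)=20390982757, p(144)=22540654445, p(145)=24908858009, p(146)=27517052599, p(147)=30388671978, p(148)=33549419497, p(149)=37027355200, p(150)=40853235313, p(151)=45060624582, p(152)=49686288421, p(153)=54770336324, p(154)=60356673280, p(155)=66493182097, p(156)=73232243759, p(157)=80630964769, p(158)=88751778802, p(159)=97662728555, p(160)=107438159466, p(161)=118159068427, p(162)=129913904637, p(163)=142798995930, p(164)=156919475295, p(165)=172389800255, p(166)=189334822579, p(167)=207890420102, p(168)=228204732751, p(169)=250438925115, p(170)=274768617130, p(171)=301384802048, p(172)=330495499613, p(173)=362326859895, p(174)=397125074750, p(175)=435157697830, p(176)=476715857290, p(177)=522115831195, p(178)=571701605655, p(179)=625846753120, p(180)=684957390936, p(181)=749474411781, p(182)=819876908323, p(183)=896684817527, p(184)=980462880430, p(185)=1071823774337, p(186)=1171432692373, p(187)=1280011042268, p(188)=1398341745571, p(189)=1527273599625, p(190)=1667727404093, p(191)=1820701100652, p(192)=1987276856363, p(193)=2168627105469, p(194)=2366022741845, p(195)=2580840212973, p(196)=2814570987591, p(197)=3068829878530.
Final step: p(198) = p(197) + p(196) - p(193) - p(191) + p(186) + p(183) - p(176) - p(172) + p(163) + p(158) - p(147) - p(141) + p(128) + p(121) - p(106) - p(98) + p(81) + p(72) - p(53) - p(43) + p(22) + p(11)
= 3068829878530 + 2814570987591 - 2168627105469 - 1820701100652 + 1171432692373 + 896684817527 - 476715857290 - 330495499613 + 142798995930 + 88751778802 - 30388671978 - 16670689208 + 4351078600 + 2056148051 - 384276336 - 150198136 + 18004327 + 5392783 - 329931 - 63261 + 1002 + 56
= 3345365983698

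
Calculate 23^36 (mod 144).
1

Repeated squaring. Binary of 36 = 100100.
23^1 ≡ 23 (mod 144); 23^2 ≡ 97 (mod 144); 23^4 ≡ 49 (mod 144); 23^8 ≡ 97 (mod 144); 23^16 ≡ 49 (mod 144); 23^32 ≡ 97 (mod 144)
23^36 = 23^4 × 23^32 ≡ 1 (mod 144)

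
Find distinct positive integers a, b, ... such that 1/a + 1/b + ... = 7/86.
1/13 + 1/224 + 1/125216

Greedy algorithm:
7/86: ceiling(86/7) = 13, use 1/13
5/1118: ceiling(1118/5) = 224, use 1/224
1/125216: ceiling(125216/1) = 125216, use 1/125216
Result: 7/86 = 1/13 + 1/224 + 1/125216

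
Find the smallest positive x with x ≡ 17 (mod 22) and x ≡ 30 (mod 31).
61

Using Chinese Remainder Theorem:
M = 22 × 31 = 682
M1 = 31, M2 = 22
y1 = 31^(-1) mod 22 = 5
y2 = 22^(-1) mod 31 = 24
x = (17×31×5 + 30×22×24) mod 682 = 61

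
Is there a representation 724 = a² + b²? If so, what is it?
18² + 20² (a=18, b=20)

Factorization: 724 = 2^2 × 181
By Fermat: n is sum of two squares iff every prime p ≡ 3 (mod 4) appears to even power.
All primes ≡ 3 (mod 4) appear to even power.
Search a = 0, 1, 2, … for 724 - a² a perfect square: first hit at a = 18: 724 - 324 = 400 = 20².
724 = 18² + 20² = 324 + 400 ✓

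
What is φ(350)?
120

350 = 2 × 5^2 × 7
φ(n) = n × ∏(1 - 1/p) for each prime p dividing n
φ(350) = 350 × (1 - 1/2) × (1 - 1/5) × (1 - 1/7) = 120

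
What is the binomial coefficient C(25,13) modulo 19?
0

Using Lucas' theorem:
Write n=25 and k=13 in base 19:
n in base 19: [1, 6]
k in base 19: [0, 13]
C(25,13) mod 19 = ∏ C(n_i, k_i) mod 19
Digit binomials (mod 19): C(1,0) = 1; C(6,13) = 0 (k_i > n_i)
Product: 1 × 0 = 0 ≡ 0 (mod 19)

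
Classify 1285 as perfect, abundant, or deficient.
deficient

Proper divisors of 1285: sum = 1 + 5 + 257 = 263
Since 263 < 1285, 1285 is deficient.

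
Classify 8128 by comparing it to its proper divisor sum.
perfect

Proper divisors of 8128: sum = 1 + 2 + 4 + 8 + 16 + 32 + 64 + 127 + 254 + 508 + 1016 + 2032 + 4064 = 8128
Since 8128 = 8128, 8128 is perfect.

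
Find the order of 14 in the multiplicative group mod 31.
15

31 is prime, so ord(14) divides φ(31) = 30.
Divisors of 30: 1, 2, 3, 5, 6, 10, 15, 30.
Repeated squaring: 14^1 ≡ 14, 14^2 ≡ 10, 14^4 ≡ 7, 14^8 ≡ 18, 14^16 ≡ 14 (mod 31).
Test 14^d mod 31 for each divisor d in increasing order:
14^1 ≡ 14
14^2 ≡ 10
14^3 = 14^2·14^1 ≡ 16
14^5 = 14^4·14^1 ≡ 5
14^6 = 14^4·14^2 ≡ 8
14^10 = 14^8·14^2 ≡ 25
14^15 = 14^8·14^4·14^2·14^1 ≡ 1  ← first divisor giving 1
The order is 15.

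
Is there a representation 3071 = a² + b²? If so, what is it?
Not possible

Factorization: 3071 = 37 × 83
By Fermat: n is sum of two squares iff every prime p ≡ 3 (mod 4) appears to even power.
Prime(s) ≡ 3 (mod 4) with odd exponent: [(83, 1)]
Therefore 3071 cannot be expressed as a² + b².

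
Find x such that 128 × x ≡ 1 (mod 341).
8

gcd(128, 341) = 1, so the inverse exists.
Extended Euclidean algorithm on (341, 128):
341 = 2 × 128 + 85  ⟹  85 = (1)·341 + (-2)·128
128 = 1 × 85 + 43  ⟹  43 = (-1)·341 + (3)·128
85 = 1 × 43 + 42  ⟹  42 = (2)·341 + (-5)·128
43 = 1 × 42 + 1  ⟹  1 = (-3)·341 + (8)·128
So (8)·128 ≡ 1 (mod 341), i.e. 128^(-1) ≡ 8 (mod 341).
Check: 128 × 8 = 1024 ≡ 1 (mod 341)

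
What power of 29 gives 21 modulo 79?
12

Baby-step giant-step with step n = ⌈√79⌉ = 9.
Baby steps 29^j mod 79 (j:value) for j=0..8: 0:1, 1:29, 2:51, 3:57, 4:73, 5:63, 6:10, 7:53, 8:36.
Giant-step multiplier: 29^(-9) ≡ 29^(78-9) = 29^69 ≡ 14 (mod 79).
Giant steps γ_i = 21·14^i mod 79: γ_0=21, γ_1=57 (in table at j=3).
x = i·n + j = 1·9 + 3 = 12.
Check: 29^12 ≡ 21 (mod 79).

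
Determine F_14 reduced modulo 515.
377

Matrix identity: Q^n = [[F_(n+1), F_n], [F_n, F_(n-1)]] with Q = [[1,1],[1,0]].
n = 14 = 1110₂. Square-and-multiply, entries mod 515:
Q^1 = [[1,1],[1,0]]
Q^3 = (Q^1)²·Q = [[3,2],[2,1]]
Q^7 = (Q^3)²·Q = [[21,13],[13,8]]
Q^14 = (Q^7)² = [[95,377],[377,233]]
F_14 mod 515 = Q^14[0][1] = 377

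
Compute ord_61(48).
6

61 is prime, so ord(48) divides φ(61) = 60.
Divisors of 60: 1, 2, 3, 4, 5, 6, 10, 12, 15, 20, 30, 60.
Repeated squaring: 48^1 ≡ 48, 48^2 ≡ 47, 48^4 ≡ 13, 48^8 ≡ 47, 48^16 ≡ 13, 48^32 ≡ 47 (mod 61).
Test 48^d mod 61 for each divisor d in increasing order:
48^1 ≡ 48
48^2 ≡ 47
48^3 = 48^2·48^1 ≡ 60
48^4 ≡ 13
48^5 = 48^4·48^1 ≡ 14
48^6 = 48^4·48^2 ≡ 1  ← first divisor giving 1
The order is 6.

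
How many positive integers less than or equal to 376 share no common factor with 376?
184

376 = 2^3 × 47
φ(n) = n × ∏(1 - 1/p) for each prime p dividing n
φ(376) = 376 × (1 - 1/2) × (1 - 1/47) = 184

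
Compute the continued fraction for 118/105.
[1; 8, 13]

Euclidean algorithm steps:
118 = 1 × 105 + 13
105 = 8 × 13 + 1
13 = 13 × 1 + 0
Continued fraction: [1; 8, 13]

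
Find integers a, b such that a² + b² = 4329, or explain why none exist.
27² + 60² (a=27, b=60)

Factorization: 4329 = 3^2 × 13 × 37
By Fermat: n is sum of two squares iff every prime p ≡ 3 (mod 4) appears to even power.
All primes ≡ 3 (mod 4) appear to even power.
Search a = 0, 1, 2, … for 4329 - a² a perfect square: first hit at a = 27: 4329 - 729 = 3600 = 60².
4329 = 27² + 60² = 729 + 3600 ✓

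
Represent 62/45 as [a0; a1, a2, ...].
[1; 2, 1, 1, 1, 5]

Euclidean algorithm steps:
62 = 1 × 45 + 17
45 = 2 × 17 + 11
17 = 1 × 11 + 6
11 = 1 × 6 + 5
6 = 1 × 5 + 1
5 = 5 × 1 + 0
Continued fraction: [1; 2, 1, 1, 1, 5]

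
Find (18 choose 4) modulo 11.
2

Using Lucas' theorem:
Write n=18 and k=4 in base 11:
n in base 11: [1, 7]
k in base 11: [0, 4]
C(18,4) mod 11 = ∏ C(n_i, k_i) mod 11
Digit binomials (mod 11): C(1,0) = 1; C(7,4) = 35 ≡ 2
Product: 1 × 2 = 2 ≡ 2 (mod 11)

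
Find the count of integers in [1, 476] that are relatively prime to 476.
192

476 = 2^2 × 7 × 17
φ(n) = n × ∏(1 - 1/p) for each prime p dividing n
φ(476) = 476 × (1 - 1/2) × (1 - 1/7) × (1 - 1/17) = 192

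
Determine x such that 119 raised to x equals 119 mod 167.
1

Baby-step giant-step with step n = ⌈√167⌉ = 13.
Baby steps 119^j mod 167 (j:value) for j=0..12: 0:1, 1:119, 2:133, 3:129, 4:154, 5:123, 6:108, 7:160, 8:2, 9:71, 10:99, 11:91, 12:141.
h = 119 is already in the table at j=1, so x = 1.
Check: 119^1 ≡ 119 (mod 167).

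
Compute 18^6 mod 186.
78

Repeated squaring. Binary of 6 = 110.
18^1 ≡ 18 (mod 186); 18^2 ≡ 138 (mod 186); 18^4 ≡ 72 (mod 186)
18^6 = 18^2 × 18^4 ≡ 78 (mod 186)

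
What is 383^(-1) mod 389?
324

gcd(383, 389) = 1, so the inverse exists.
Extended Euclidean algorithm on (389, 383):
389 = 1 × 383 + 6  ⟹  6 = (1)·389 + (-1)·383
383 = 63 × 6 + 5  ⟹  5 = (-63)·389 + (64)·383
6 = 1 × 5 + 1  ⟹  1 = (64)·389 + (-65)·383
So (-65)·383 ≡ 1 (mod 389), i.e. 383^(-1) ≡ -65 ≡ 324 (mod 389).
Check: 383 × 324 = 124092 ≡ 1 (mod 389)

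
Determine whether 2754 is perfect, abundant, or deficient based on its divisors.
abundant

Proper divisors of 2754: sum = 1 + 2 + 3 + 6 + 9 + 17 + 18 + 27 + ... + 306 + 459 + 918 + 1377 (19 divisors) = 3780
Since 3780 > 2754, 2754 is abundant.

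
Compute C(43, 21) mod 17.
14

Using Lucas' theorem:
Write n=43 and k=21 in base 17:
n in base 17: [2, 9]
k in base 17: [1, 4]
C(43,21) mod 17 = ∏ C(n_i, k_i) mod 17
Digit binomials (mod 17): C(2,1) = 2; C(9,4) = 126 ≡ 7
Product: 2 × 7 = 14 ≡ 14 (mod 17)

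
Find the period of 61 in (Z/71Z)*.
70

71 is prime, so ord(61) divides φ(71) = 70.
Divisors of 70: 1, 2, 5, 7, 10, 14, 35, 70.
Repeated squaring: 61^1 ≡ 61, 61^2 ≡ 29, 61^4 ≡ 60, 61^8 ≡ 50, 61^16 ≡ 15, 61^32 ≡ 12, 61^64 ≡ 2 (mod 71).
Test 61^d mod 71 for each divisor d in increasing order:
61^1 ≡ 61
61^2 ≡ 29
61^5 = 61^4·61^1 ≡ 39
61^7 = 61^4·61^2·61^1 ≡ 66
61^10 = 61^8·61^2 ≡ 30
61^14 = 61^8·61^4·61^2 ≡ 25
61^35 = 61^32·61^2·61^1 ≡ 70
61^70 = 61^64·61^4·61^2 ≡ 1  ← first divisor giving 1
The order is 70.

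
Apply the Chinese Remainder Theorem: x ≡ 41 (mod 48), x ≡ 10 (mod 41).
953

Using Chinese Remainder Theorem:
M = 48 × 41 = 1968
M1 = 41, M2 = 48
y1 = 41^(-1) mod 48 = 41
y2 = 48^(-1) mod 41 = 6
x = (41×41×41 + 10×48×6) mod 1968 = 953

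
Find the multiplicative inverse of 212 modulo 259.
11

gcd(212, 259) = 1, so the inverse exists.
Extended Euclidean algorithm on (259, 212):
259 = 1 × 212 + 47  ⟹  47 = (1)·259 + (-1)·212
212 = 4 × 47 + 24  ⟹  24 = (-4)·259 + (5)·212
47 = 1 × 24 + 23  ⟹  23 = (5)·259 + (-6)·212
24 = 1 × 23 + 1  ⟹  1 = (-9)·259 + (11)·212
So (11)·212 ≡ 1 (mod 259), i.e. 212^(-1) ≡ 11 (mod 259).
Check: 212 × 11 = 2332 ≡ 1 (mod 259)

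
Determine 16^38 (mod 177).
49

Repeated squaring. Binary of 38 = 100110.
16^1 ≡ 16 (mod 177); 16^2 ≡ 79 (mod 177); 16^4 ≡ 46 (mod 177); 16^8 ≡ 169 (mod 177); 16^16 ≡ 64 (mod 177); 16^32 ≡ 25 (mod 177)
16^38 = 16^2 × 16^4 × 16^32 ≡ 49 (mod 177)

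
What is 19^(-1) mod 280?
59

gcd(19, 280) = 1, so the inverse exists.
Extended Euclidean algorithm on (280, 19):
280 = 14 × 19 + 14  ⟹  14 = (1)·280 + (-14)·19
19 = 1 × 14 + 5  ⟹  5 = (-1)·280 + (15)·19
14 = 2 × 5 + 4  ⟹  4 = (3)·280 + (-44)·19
5 = 1 × 4 + 1  ⟹  1 = (-4)·280 + (59)·19
So (59)·19 ≡ 1 (mod 280), i.e. 19^(-1) ≡ 59 (mod 280).
Check: 19 × 59 = 1121 ≡ 1 (mod 280)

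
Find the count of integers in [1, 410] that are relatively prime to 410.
160

410 = 2 × 5 × 41
φ(n) = n × ∏(1 - 1/p) for each prime p dividing n
φ(410) = 410 × (1 - 1/2) × (1 - 1/5) × (1 - 1/41) = 160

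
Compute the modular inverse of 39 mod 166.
149

gcd(39, 166) = 1, so the inverse exists.
Extended Euclidean algorithm on (166, 39):
166 = 4 × 39 + 10  ⟹  10 = (1)·166 + (-4)·39
39 = 3 × 10 + 9  ⟹  9 = (-3)·166 + (13)·39
10 = 1 × 9 + 1  ⟹  1 = (4)·166 + (-17)·39
So (-17)·39 ≡ 1 (mod 166), i.e. 39^(-1) ≡ -17 ≡ 149 (mod 166).
Check: 39 × 149 = 5811 ≡ 1 (mod 166)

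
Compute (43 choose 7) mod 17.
2

Using Lucas' theorem:
Write n=43 and k=7 in base 17:
n in base 17: [2, 9]
k in base 17: [0, 7]
C(43,7) mod 17 = ∏ C(n_i, k_i) mod 17
Digit binomials (mod 17): C(2,0) = 1; C(9,7) = 36 ≡ 2
Product: 1 × 2 = 2 ≡ 2 (mod 17)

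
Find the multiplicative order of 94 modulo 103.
34

103 is prime, so ord(94) divides φ(103) = 102.
Divisors of 102: 1, 2, 3, 6, 17, 34, 51, 102.
Repeated squaring: 94^1 ≡ 94, 94^2 ≡ 81, 94^4 ≡ 72, 94^8 ≡ 34, 94^16 ≡ 23, 94^32 ≡ 14, 94^64 ≡ 93 (mod 103).
Test 94^d mod 103 for each divisor d in increasing order:
94^1 ≡ 94
94^2 ≡ 81
94^3 = 94^2·94^1 ≡ 95
94^6 = 94^4·94^2 ≡ 64
94^17 = 94^16·94^1 ≡ 102
94^34 = 94^32·94^2 ≡ 1  ← first divisor giving 1
The order is 34.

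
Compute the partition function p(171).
301384802048

p(n) counts ways to write n as a sum of positive integers (order ignored).
Euler's pentagonal recurrence: p(k) = p(k-1) + p(k-2) - p(k-5) - p(k-7) + p(k-12) + p(k-15) - ... (offsets j(3j∓1)/2, signs ++--, p(0)=1, p(<0)=0).
DP table for k = 0..170: p(0)=1, p(1)=1, p(2)=2, p(3)=3, p(4)=5, p(5)=7, p(6)=11, p(7)=15, p(8)=22, p(9)=30, p(10)=42, p(11)=56, p(12)=77, p(13)=101, p(14)=135, p(15)=176, p(16)=231, p(17)=297, p(18)=385, p(19)=490, p(20)=627, p(21)=792, p(22)=1002, p(23)=1255, p(24)=1575, p(25)=1958, p(26)=2436, p(27)=3010, p(28)=3718, p(29)=4565, p(30)=5604, p(31)=6842, p(32)=8349, p(33)=10143, p(34)=12310, p(35)=14883, p(36)=17977, p(37)=21637, p(38)=26015, p(39)=31185, p(40)=37338, p(41)=44583, p(42)=53174, p(43)=63261, p(44)=75175, p(45)=89134, p(46)=105558, p(47)=124754, p(48)=147273, p(49)=173525, p(50)=204226, p(51)=239943, p(52)=281589, p(53)=329931, p(54)=386155, p(55)=451276, p(56)=526823, p(57)=614154, p(58)=715220, p(59)=831820, p(60)=966467, p(61)=1121505, p(62)=1300156, p(63)=1505499, p(64)=1741630, p(65)=2012558, p(66)=2323520, p(67)=2679689, p(68)=3087735, p(69)=3554345, p(70)=4087968, p(71)=4697205, p(72)=5392783, p(73)=6185689, p(74)=7089500, p(75)=8118264, p(76)=9289091, p(77)=10619863, p(78)=12132164, p(79)=13848650, p(80)=15796476, p(81)=18004327, p(82)=20506255, p(83)=23338469, p(84)=26543660, p(85)=30167357, p(86)=34262962, p(87)=38887673, p(88)=44108109, p(89)=49995925, p(90)=56634173, p(91)=64112359, p(92)=72533807, p(93)=82010177, p(94)=92669720, p(95)=104651419, p(96)=118114304, p(97)=133230930, p(98)=150198136, p(99)=169229875, p(100)=190569292, p(101)=214481126, p(102)=241265379, p(103)=271248950, p(104)=304801365, p(105)=342325709, p(106)=384276336, p(107)=431149389, p(108)=483502844, p(109)=541946240, p(110)=607163746, p(111)=679903203, p(112)=761002156, p(113)=851376628, p(114)=952050665, p(115)=1064144451, p(116)=1188908248, p(117)=1327710076, p(118)=1482074143, p(119)=1653668665, p(120)=1844349560, p(121)=2056148051, p(122)=2291320912, p(123)=2552338241, p(124)=2841940500, p(125)=3163127352, p(126)=3519222692, p(127)=3913864295, p(128)=4351078600, p(129)=4835271870, p(130)=5371315400, p(131)=5964539504, p(132)=6620830889, p(133)=7346629512, p(134)=8149040695, p(135)=9035836076, p(136)=10015581680, p(137)=11097645016, p(138)=12292341831, p(139)=13610949895, p(140)=15065878135, p(141)=16670689208, p(142)=18440293320, p(143)=20390982757, p(144)=22540654445, p(145)=24908858009, p(146)=27517052599, p(147)=30388671978, p(148)=33549419497, p(149)=37027355200, p(150)=40853235313, p(151)=45060624582, p(152)=49686288421, p(153)=54770336324, p(154)=60356673280, p(155)=66493182097, p(156)=73232243759, p(157)=80630964769, p(158)=88751778802, p(159)=97662728555, p(160)=107438159466, p(161)=118159068427, p(162)=129913904637, p(163)=142798995930, p(164)=156919475295, p(165)=172389800255, p(166)=189334822579, p(167)=207890420102, p(168)=228204732751, p(169)=250438925115, p(170)=274768617130.
Final step: p(171) = p(170) + p(169) - p(166) - p(164) + p(159) + p(156) - p(149) - p(145) + p(136) + p(131) - p(120) - p(114) + p(101) + p(94) - p(79) - p(71) + p(54) + p(45) - p(26) - p(16)
= 274768617130 + 250438925115 - 189334822579 - 156919475295 + 97662728555 + 73232243759 - 37027355200 - 24908858009 + 10015581680 + 5964539504 - 1844349560 - 952050665 + 214481126 + 92669720 - 13848650 - 4697205 + 386155 + 89134 - 2436 - 231
= 301384802048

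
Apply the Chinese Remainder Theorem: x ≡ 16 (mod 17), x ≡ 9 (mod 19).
237

Using Chinese Remainder Theorem:
M = 17 × 19 = 323
M1 = 19, M2 = 17
y1 = 19^(-1) mod 17 = 9
y2 = 17^(-1) mod 19 = 9
x = (16×19×9 + 9×17×9) mod 323 = 237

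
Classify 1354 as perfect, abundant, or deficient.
deficient

Proper divisors of 1354: sum = 1 + 2 + 677 = 680
Since 680 < 1354, 1354 is deficient.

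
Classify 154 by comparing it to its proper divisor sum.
deficient

Proper divisors of 154: sum = 1 + 2 + 7 + 11 + 14 + 22 + 77 = 134
Since 134 < 154, 154 is deficient.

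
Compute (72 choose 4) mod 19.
16

Using Lucas' theorem:
Write n=72 and k=4 in base 19:
n in base 19: [3, 15]
k in base 19: [0, 4]
C(72,4) mod 19 = ∏ C(n_i, k_i) mod 19
Digit binomials (mod 19): C(3,0) = 1; C(15,4) = 1365 ≡ 16
Product: 1 × 16 = 16 ≡ 16 (mod 19)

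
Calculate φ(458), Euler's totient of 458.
228

458 = 2 × 229
φ(n) = n × ∏(1 - 1/p) for each prime p dividing n
φ(458) = 458 × (1 - 1/2) × (1 - 1/229) = 228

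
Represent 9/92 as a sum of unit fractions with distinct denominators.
1/11 + 1/145 + 1/48914 + 1/3588820180

Greedy algorithm:
9/92: ceiling(92/9) = 11, use 1/11
7/1012: ceiling(1012/7) = 145, use 1/145
3/146740: ceiling(146740/3) = 48914, use 1/48914
1/3588820180: ceiling(3588820180/1) = 3588820180, use 1/3588820180
Result: 9/92 = 1/11 + 1/145 + 1/48914 + 1/3588820180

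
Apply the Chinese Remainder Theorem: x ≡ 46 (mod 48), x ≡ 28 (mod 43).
286

Using Chinese Remainder Theorem:
M = 48 × 43 = 2064
M1 = 43, M2 = 48
y1 = 43^(-1) mod 48 = 19
y2 = 48^(-1) mod 43 = 26
x = (46×43×19 + 28×48×26) mod 2064 = 286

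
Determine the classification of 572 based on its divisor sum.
abundant

Proper divisors of 572: sum = 1 + 2 + 4 + 11 + 13 + 22 + 26 + 44 + 52 + 143 + 286 = 604
Since 604 > 572, 572 is abundant.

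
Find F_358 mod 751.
623

Matrix identity: Q^n = [[F_(n+1), F_n], [F_n, F_(n-1)]] with Q = [[1,1],[1,0]].
n = 358 = 101100110₂. Square-and-multiply, entries mod 751:
Q^1 = [[1,1],[1,0]]
Q^2 = (Q^1)² = [[2,1],[1,1]]
Q^5 = (Q^2)²·Q = [[8,5],[5,3]]
Q^11 = (Q^5)²·Q = [[144,89],[89,55]]
Q^22 = (Q^11)² = [[119,438],[438,432]]
Q^44 = (Q^22)² = [[231,267],[267,715]]
Q^89 = (Q^44)²·Q = [[230,735],[735,246]]
Q^179 = (Q^89)²·Q = [[480,586],[586,645]]
Q^358 = (Q^179)² = [[32,623],[623,160]]
F_358 mod 751 = Q^358[0][1] = 623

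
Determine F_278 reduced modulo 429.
428

Matrix identity: Q^n = [[F_(n+1), F_n], [F_n, F_(n-1)]] with Q = [[1,1],[1,0]].
n = 278 = 100010110₂. Square-and-multiply, entries mod 429:
Q^1 = [[1,1],[1,0]]
Q^2 = (Q^1)² = [[2,1],[1,1]]
Q^4 = (Q^2)² = [[5,3],[3,2]]
Q^8 = (Q^4)² = [[34,21],[21,13]]
Q^17 = (Q^8)²·Q = [[10,310],[310,129]]
Q^34 = (Q^17)² = [[104,190],[190,343]]
Q^69 = (Q^34)²·Q = [[143,155],[155,417]]
Q^139 = (Q^69)²·Q = [[0,287],[287,142]]
Q^278 = (Q^139)² = [[1,428],[428,2]]
F_278 mod 429 = Q^278[0][1] = 428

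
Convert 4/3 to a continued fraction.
[1; 3]

Euclidean algorithm steps:
4 = 1 × 3 + 1
3 = 3 × 1 + 0
Continued fraction: [1; 3]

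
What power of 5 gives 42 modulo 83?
3

Baby-step giant-step with step n = ⌈√83⌉ = 10.
Baby steps 5^j mod 83 (j:value) for j=0..9: 0:1, 1:5, 2:25, 3:42, 4:44, 5:54, 6:21, 7:22, 8:27, 9:52.
h = 42 is already in the table at j=3, so x = 3.
Check: 5^3 ≡ 42 (mod 83).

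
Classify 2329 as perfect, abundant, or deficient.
deficient

Proper divisors of 2329: sum = 1 + 17 + 137 = 155
Since 155 < 2329, 2329 is deficient.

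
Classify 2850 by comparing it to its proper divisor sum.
abundant

Proper divisors of 2850: sum = 1 + 2 + 3 + 5 + 6 + 10 + 15 + 19 + ... + 475 + 570 + 950 + 1425 (23 divisors) = 4590
Since 4590 > 2850, 2850 is abundant.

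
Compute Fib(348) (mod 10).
6

Matrix identity: Q^n = [[F_(n+1), F_n], [F_n, F_(n-1)]] with Q = [[1,1],[1,0]].
n = 348 = 101011100₂. Square-and-multiply, entries mod 10:
Q^1 = [[1,1],[1,0]]
Q^2 = (Q^1)² = [[2,1],[1,1]]
Q^5 = (Q^2)²·Q = [[8,5],[5,3]]
Q^10 = (Q^5)² = [[9,5],[5,4]]
Q^21 = (Q^10)²·Q = [[1,6],[6,5]]
Q^43 = (Q^21)²·Q = [[3,7],[7,6]]
Q^87 = (Q^43)²·Q = [[1,8],[8,3]]
Q^174 = (Q^87)² = [[5,2],[2,3]]
Q^348 = (Q^174)² = [[9,6],[6,3]]
F_348 mod 10 = Q^348[0][1] = 6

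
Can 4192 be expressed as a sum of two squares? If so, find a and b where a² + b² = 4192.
Not possible

Factorization: 4192 = 2^5 × 131
By Fermat: n is sum of two squares iff every prime p ≡ 3 (mod 4) appears to even power.
Prime(s) ≡ 3 (mod 4) with odd exponent: [(131, 1)]
Therefore 4192 cannot be expressed as a² + b².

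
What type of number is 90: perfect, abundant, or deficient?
abundant

Proper divisors of 90: sum = 1 + 2 + 3 + 5 + 6 + 9 + 10 + 15 + 18 + 30 + 45 = 144
Since 144 > 90, 90 is abundant.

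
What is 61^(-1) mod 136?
29

gcd(61, 136) = 1, so the inverse exists.
Extended Euclidean algorithm on (136, 61):
136 = 2 × 61 + 14  ⟹  14 = (1)·136 + (-2)·61
61 = 4 × 14 + 5  ⟹  5 = (-4)·136 + (9)·61
14 = 2 × 5 + 4  ⟹  4 = (9)·136 + (-20)·61
5 = 1 × 4 + 1  ⟹  1 = (-13)·136 + (29)·61
So (29)·61 ≡ 1 (mod 136), i.e. 61^(-1) ≡ 29 (mod 136).
Check: 61 × 29 = 1769 ≡ 1 (mod 136)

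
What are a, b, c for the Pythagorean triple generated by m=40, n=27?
(871, 2160, 2329)

Euclid's formula: a = m² - n², b = 2mn, c = m² + n²
m = 40, n = 27
a = 40² - 27² = 1600 - 729 = 871
b = 2 × 40 × 27 = 2160
c = 40² + 27² = 1600 + 729 = 2329
Verification: 871² + 2160² = 758641 + 4665600 = 5424241 = 2329² ✓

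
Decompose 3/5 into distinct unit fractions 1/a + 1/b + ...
1/2 + 1/10

Greedy algorithm:
3/5: ceiling(5/3) = 2, use 1/2
1/10: ceiling(10/1) = 10, use 1/10
Result: 3/5 = 1/2 + 1/10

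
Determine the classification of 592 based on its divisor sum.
deficient

Proper divisors of 592: sum = 1 + 2 + 4 + 8 + 16 + 37 + 74 + 148 + 296 = 586
Since 586 < 592, 592 is deficient.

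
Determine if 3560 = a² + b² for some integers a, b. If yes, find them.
14² + 58² (a=14, b=58)

Factorization: 3560 = 2^3 × 5 × 89
By Fermat: n is sum of two squares iff every prime p ≡ 3 (mod 4) appears to even power.
All primes ≡ 3 (mod 4) appear to even power.
Search a = 0, 1, 2, … for 3560 - a² a perfect square: first hit at a = 14: 3560 - 196 = 3364 = 58².
3560 = 14² + 58² = 196 + 3364 ✓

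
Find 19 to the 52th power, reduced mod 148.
33

Repeated squaring. Binary of 52 = 110100.
19^1 ≡ 19 (mod 148); 19^2 ≡ 65 (mod 148); 19^4 ≡ 81 (mod 148); 19^8 ≡ 49 (mod 148); 19^16 ≡ 33 (mod 148); 19^32 ≡ 53 (mod 148)
19^52 = 19^4 × 19^16 × 19^32 ≡ 33 (mod 148)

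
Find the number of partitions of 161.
118159068427

p(n) counts ways to write n as a sum of positive integers (order ignored).
Euler's pentagonal recurrence: p(k) = p(k-1) + p(k-2) - p(k-5) - p(k-7) + p(k-12) + p(k-15) - ... (offsets j(3j∓1)/2, signs ++--, p(0)=1, p(<0)=0).
DP table for k = 0..160: p(0)=1, p(1)=1, p(2)=2, p(3)=3, p(4)=5, p(5)=7, p(6)=11, p(7)=15, p(8)=22, p(9)=30, p(10)=42, p(11)=56, p(12)=77, p(13)=101, p(14)=135, p(15)=176, p(16)=231, p(17)=297, p(18)=385, p(19)=490, p(20)=627, p(21)=792, p(22)=1002, p(23)=1255, p(24)=1575, p(25)=1958, p(26)=2436, p(27)=3010, p(28)=3718, p(29)=4565, p(30)=5604, p(31)=6842, p(32)=8349, p(33)=10143, p(34)=12310, p(35)=14883, p(36)=17977, p(37)=21637, p(38)=26015, p(39)=31185, p(40)=37338, p(41)=44583, p(42)=53174, p(43)=63261, p(44)=75175, p(45)=89134, p(46)=105558, p(47)=124754, p(48)=147273, p(49)=173525, p(50)=204226, p(51)=239943, p(52)=281589, p(53)=329931, p(54)=386155, p(55)=451276, p(56)=526823, p(57)=614154, p(58)=715220, p(59)=831820, p(60)=966467, p(61)=1121505, p(62)=1300156, p(63)=1505499, p(64)=1741630, p(65)=2012558, p(66)=2323520, p(67)=2679689, p(68)=3087735, p(69)=3554345, p(70)=4087968, p(71)=4697205, p(72)=5392783, p(73)=6185689, p(74)=7089500, p(75)=8118264, p(76)=9289091, p(77)=10619863, p(78)=12132164, p(79)=13848650, p(80)=15796476, p(81)=18004327, p(82)=20506255, p(83)=23338469, p(84)=26543660, p(85)=30167357, p(86)=34262962, p(87)=38887673, p(88)=44108109, p(89)=49995925, p(90)=56634173, p(91)=64112359, p(92)=72533807, p(93)=82010177, p(94)=92669720, p(95)=104651419, p(96)=118114304, p(97)=133230930, p(98)=150198136, p(99)=169229875, p(100)=190569292, p(101)=214481126, p(102)=241265379, p(103)=271248950, p(104)=304801365, p(105)=342325709, p(106)=384276336, p(107)=431149389, p(108)=483502844, p(109)=541946240, p(110)=607163746, p(111)=679903203, p(112)=761002156, p(113)=851376628, p(114)=952050665, p(115)=1064144451, p(116)=1188908248, p(117)=1327710076, p(118)=1482074143, p(119)=1653668665, p(120)=1844349560, p(121)=2056148051, p(122)=2291320912, p(123)=2552338241, p(124)=2841940500, p(125)=3163127352, p(126)=3519222692, p(127)=3913864295, p(128)=4351078600, p(129)=4835271870, p(130)=5371315400, p(131)=5964539504, p(132)=6620830889, p(133)=7346629512, p(134)=8149040695, p(135)=9035836076, p(136)=10015581680, p(137)=11097645016, p(138)=12292341831, p(139)=13610949895, p(140)=15065878135, p(141)=16670689208, p(142)=18440293320, p(143)=20390982757, p(144)=22540654445, p(145)=24908858009, p(146)=27517052599, p(147)=30388671978, p(148)=33549419497, p(149)=37027355200, p(150)=40853235313, p(151)=45060624582, p(152)=49686288421, p(153)=54770336324, p(154)=60356673280, p(155)=66493182097, p(156)=73232243759, p(157)=80630964769, p(158)=88751778802, p(159)=97662728555, p(160)=107438159466.
Final step: p(161) = p(160) + p(159) - p(156) - p(154) + p(149) + p(146) - p(139) - p(135) + p(126) + p(121) - p(110) - p(104) + p(91) + p(84) - p(69) - p(61) + p(44) + p(35) - p(16) - p(6)
= 107438159466 + 97662728555 - 73232243759 - 60356673280 + 37027355200 + 27517052599 - 13610949895 - 9035836076 + 3519222692 + 2056148051 - 607163746 - 304801365 + 64112359 + 26543660 - 3554345 - 1121505 + 75175 + 14883 - 231 - 11
= 118159068427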